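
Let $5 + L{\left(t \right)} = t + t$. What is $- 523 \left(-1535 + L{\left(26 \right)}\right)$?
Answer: $778224$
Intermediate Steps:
$L{\left(t \right)} = -5 + 2 t$ ($L{\left(t \right)} = -5 + \left(t + t\right) = -5 + 2 t$)
$- 523 \left(-1535 + L{\left(26 \right)}\right) = - 523 \left(-1535 + \left(-5 + 2 \cdot 26\right)\right) = - 523 \left(-1535 + \left(-5 + 52\right)\right) = - 523 \left(-1535 + 47\right) = \left(-523\right) \left(-1488\right) = 778224$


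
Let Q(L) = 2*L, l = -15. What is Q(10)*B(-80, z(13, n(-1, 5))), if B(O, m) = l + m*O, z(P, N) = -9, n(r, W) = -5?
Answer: 14100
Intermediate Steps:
B(O, m) = -15 + O*m (B(O, m) = -15 + m*O = -15 + O*m)
Q(10)*B(-80, z(13, n(-1, 5))) = (2*10)*(-15 - 80*(-9)) = 20*(-15 + 720) = 20*705 = 14100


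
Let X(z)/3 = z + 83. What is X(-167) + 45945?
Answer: 45693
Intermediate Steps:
X(z) = 249 + 3*z (X(z) = 3*(z + 83) = 3*(83 + z) = 249 + 3*z)
X(-167) + 45945 = (249 + 3*(-167)) + 45945 = (249 - 501) + 45945 = -252 + 45945 = 45693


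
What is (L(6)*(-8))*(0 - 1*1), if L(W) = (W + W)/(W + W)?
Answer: 8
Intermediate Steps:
L(W) = 1 (L(W) = (2*W)/((2*W)) = (2*W)*(1/(2*W)) = 1)
(L(6)*(-8))*(0 - 1*1) = (1*(-8))*(0 - 1*1) = -8*(0 - 1) = -8*(-1) = 8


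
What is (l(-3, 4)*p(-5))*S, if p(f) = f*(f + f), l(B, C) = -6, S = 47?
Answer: -14100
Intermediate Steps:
p(f) = 2*f² (p(f) = f*(2*f) = 2*f²)
(l(-3, 4)*p(-5))*S = -12*(-5)²*47 = -12*25*47 = -6*50*47 = -300*47 = -14100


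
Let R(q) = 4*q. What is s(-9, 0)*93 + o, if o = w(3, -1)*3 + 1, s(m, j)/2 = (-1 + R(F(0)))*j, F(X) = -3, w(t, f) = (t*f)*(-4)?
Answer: 37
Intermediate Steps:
w(t, f) = -4*f*t (w(t, f) = (f*t)*(-4) = -4*f*t)
s(m, j) = -26*j (s(m, j) = 2*((-1 + 4*(-3))*j) = 2*((-1 - 12)*j) = 2*(-13*j) = -26*j)
o = 37 (o = -4*(-1)*3*3 + 1 = 12*3 + 1 = 36 + 1 = 37)
s(-9, 0)*93 + o = -26*0*93 + 37 = 0*93 + 37 = 0 + 37 = 37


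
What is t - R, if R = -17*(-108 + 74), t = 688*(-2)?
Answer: -1954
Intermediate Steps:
t = -1376
R = 578 (R = -17*(-34) = 578)
t - R = -1376 - 1*578 = -1376 - 578 = -1954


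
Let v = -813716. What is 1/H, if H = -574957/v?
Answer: 813716/574957 ≈ 1.4153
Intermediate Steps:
H = 574957/813716 (H = -574957/(-813716) = -574957*(-1/813716) = 574957/813716 ≈ 0.70658)
1/H = 1/(574957/813716) = 813716/574957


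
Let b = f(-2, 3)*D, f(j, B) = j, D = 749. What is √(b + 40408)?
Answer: √38910 ≈ 197.26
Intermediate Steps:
b = -1498 (b = -2*749 = -1498)
√(b + 40408) = √(-1498 + 40408) = √38910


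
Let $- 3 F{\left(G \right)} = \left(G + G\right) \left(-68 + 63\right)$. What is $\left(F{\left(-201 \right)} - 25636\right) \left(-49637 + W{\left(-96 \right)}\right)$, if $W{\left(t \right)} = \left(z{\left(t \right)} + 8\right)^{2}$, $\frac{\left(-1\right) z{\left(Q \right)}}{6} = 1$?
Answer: $1305645698$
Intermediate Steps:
$z{\left(Q \right)} = -6$ ($z{\left(Q \right)} = \left(-6\right) 1 = -6$)
$W{\left(t \right)} = 4$ ($W{\left(t \right)} = \left(-6 + 8\right)^{2} = 2^{2} = 4$)
$F{\left(G \right)} = \frac{10 G}{3}$ ($F{\left(G \right)} = - \frac{\left(G + G\right) \left(-68 + 63\right)}{3} = - \frac{2 G \left(-5\right)}{3} = - \frac{\left(-10\right) G}{3} = \frac{10 G}{3}$)
$\left(F{\left(-201 \right)} - 25636\right) \left(-49637 + W{\left(-96 \right)}\right) = \left(\frac{10}{3} \left(-201\right) - 25636\right) \left(-49637 + 4\right) = \left(-670 - 25636\right) \left(-49633\right) = \left(-26306\right) \left(-49633\right) = 1305645698$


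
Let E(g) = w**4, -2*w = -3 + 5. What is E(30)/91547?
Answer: 1/91547 ≈ 1.0923e-5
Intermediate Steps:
w = -1 (w = -(-3 + 5)/2 = -1/2*2 = -1)
E(g) = 1 (E(g) = (-1)**4 = 1)
E(30)/91547 = 1/91547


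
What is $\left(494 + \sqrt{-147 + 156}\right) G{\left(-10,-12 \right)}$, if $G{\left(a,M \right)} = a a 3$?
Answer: $149100$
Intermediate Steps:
$G{\left(a,M \right)} = 3 a^{2}$ ($G{\left(a,M \right)} = a^{2} \cdot 3 = 3 a^{2}$)
$\left(494 + \sqrt{-147 + 156}\right) G{\left(-10,-12 \right)} = \left(494 + \sqrt{-147 + 156}\right) 3 \left(-10\right)^{2} = \left(494 + \sqrt{9}\right) 3 \cdot 100 = \left(494 + 3\right) 300 = 497 \cdot 300 = 149100$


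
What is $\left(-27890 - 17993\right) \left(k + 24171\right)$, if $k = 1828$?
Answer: $-1192912117$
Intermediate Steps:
$\left(-27890 - 17993\right) \left(k + 24171\right) = \left(-27890 - 17993\right) \left(1828 + 24171\right) = \left(-45883\right) 25999 = -1192912117$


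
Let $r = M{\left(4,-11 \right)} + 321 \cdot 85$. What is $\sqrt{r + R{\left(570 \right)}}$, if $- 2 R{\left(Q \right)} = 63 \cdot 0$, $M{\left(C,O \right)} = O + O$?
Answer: $\sqrt{27263} \approx 165.11$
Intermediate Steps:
$M{\left(C,O \right)} = 2 O$
$R{\left(Q \right)} = 0$ ($R{\left(Q \right)} = - \frac{63 \cdot 0}{2} = \left(- \frac{1}{2}\right) 0 = 0$)
$r = 27263$ ($r = 2 \left(-11\right) + 321 \cdot 85 = -22 + 27285 = 27263$)
$\sqrt{r + R{\left(570 \right)}} = \sqrt{27263 + 0} = \sqrt{27263}$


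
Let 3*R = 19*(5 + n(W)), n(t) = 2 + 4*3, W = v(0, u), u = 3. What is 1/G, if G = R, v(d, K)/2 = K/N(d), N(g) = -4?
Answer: 3/361 ≈ 0.0083102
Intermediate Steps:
v(d, K) = -K/2 (v(d, K) = 2*(K/(-4)) = 2*(K*(-¼)) = 2*(-K/4) = -K/2)
W = -3/2 (W = -½*3 = -3/2 ≈ -1.5000)
n(t) = 14 (n(t) = 2 + 12 = 14)
R = 361/3 (R = (19*(5 + 14))/3 = (19*19)/3 = (⅓)*361 = 361/3 ≈ 120.33)
G = 361/3 ≈ 120.33
1/G = 1/(361/3) = 3/361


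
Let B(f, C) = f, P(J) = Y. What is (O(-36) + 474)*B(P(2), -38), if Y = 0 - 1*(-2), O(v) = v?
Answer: 876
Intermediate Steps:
Y = 2 (Y = 0 + 2 = 2)
P(J) = 2
(O(-36) + 474)*B(P(2), -38) = (-36 + 474)*2 = 438*2 = 876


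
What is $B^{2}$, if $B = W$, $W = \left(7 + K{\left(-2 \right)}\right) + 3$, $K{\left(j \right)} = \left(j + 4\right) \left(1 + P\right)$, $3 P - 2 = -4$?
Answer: $\frac{1024}{9} \approx 113.78$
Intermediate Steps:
$P = - \frac{2}{3}$ ($P = \frac{2}{3} + \frac{1}{3} \left(-4\right) = \frac{2}{3} - \frac{4}{3} = - \frac{2}{3} \approx -0.66667$)
$K{\left(j \right)} = \frac{4}{3} + \frac{j}{3}$ ($K{\left(j \right)} = \left(j + 4\right) \left(1 - \frac{2}{3}\right) = \left(4 + j\right) \frac{1}{3} = \frac{4}{3} + \frac{j}{3}$)
$W = \frac{32}{3}$ ($W = \left(7 + \left(\frac{4}{3} + \frac{1}{3} \left(-2\right)\right)\right) + 3 = \left(7 + \left(\frac{4}{3} - \frac{2}{3}\right)\right) + 3 = \left(7 + \frac{2}{3}\right) + 3 = \frac{23}{3} + 3 = \frac{32}{3} \approx 10.667$)
$B = \frac{32}{3} \approx 10.667$
$B^{2} = \left(\frac{32}{3}\right)^{2} = \frac{1024}{9}$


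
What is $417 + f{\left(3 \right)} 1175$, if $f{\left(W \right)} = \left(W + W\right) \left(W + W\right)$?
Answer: $42717$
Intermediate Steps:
$f{\left(W \right)} = 4 W^{2}$ ($f{\left(W \right)} = 2 W 2 W = 4 W^{2}$)
$417 + f{\left(3 \right)} 1175 = 417 + 4 \cdot 3^{2} \cdot 1175 = 417 + 4 \cdot 9 \cdot 1175 = 417 + 36 \cdot 1175 = 417 + 42300 = 42717$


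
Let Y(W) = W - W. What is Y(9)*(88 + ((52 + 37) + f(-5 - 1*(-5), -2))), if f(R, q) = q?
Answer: 0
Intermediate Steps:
Y(W) = 0
Y(9)*(88 + ((52 + 37) + f(-5 - 1*(-5), -2))) = 0*(88 + ((52 + 37) - 2)) = 0*(88 + (89 - 2)) = 0*(88 + 87) = 0*175 = 0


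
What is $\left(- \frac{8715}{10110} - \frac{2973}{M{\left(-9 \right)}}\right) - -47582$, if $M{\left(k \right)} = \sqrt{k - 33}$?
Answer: $\frac{32069687}{674} + \frac{991 i \sqrt{42}}{14} \approx 47581.0 + 458.74 i$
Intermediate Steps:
$M{\left(k \right)} = \sqrt{-33 + k}$
$\left(- \frac{8715}{10110} - \frac{2973}{M{\left(-9 \right)}}\right) - -47582 = \left(- \frac{8715}{10110} - \frac{2973}{\sqrt{-33 - 9}}\right) - -47582 = \left(\left(-8715\right) \frac{1}{10110} - \frac{2973}{\sqrt{-42}}\right) + 47582 = \left(- \frac{581}{674} - \frac{2973}{i \sqrt{42}}\right) + 47582 = \left(- \frac{581}{674} - 2973 \left(- \frac{i \sqrt{42}}{42}\right)\right) + 47582 = \left(- \frac{581}{674} + \frac{991 i \sqrt{42}}{14}\right) + 47582 = \frac{32069687}{674} + \frac{991 i \sqrt{42}}{14}$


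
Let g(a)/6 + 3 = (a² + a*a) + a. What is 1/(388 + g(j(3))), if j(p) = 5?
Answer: 1/700 ≈ 0.0014286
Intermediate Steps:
g(a) = -18 + 6*a + 12*a² (g(a) = -18 + 6*((a² + a*a) + a) = -18 + 6*((a² + a²) + a) = -18 + 6*(2*a² + a) = -18 + 6*(a + 2*a²) = -18 + (6*a + 12*a²) = -18 + 6*a + 12*a²)
1/(388 + g(j(3))) = 1/(388 + (-18 + 6*5 + 12*5²)) = 1/(388 + (-18 + 30 + 12*25)) = 1/(388 + (-18 + 30 + 300)) = 1/(388 + 312) = 1/700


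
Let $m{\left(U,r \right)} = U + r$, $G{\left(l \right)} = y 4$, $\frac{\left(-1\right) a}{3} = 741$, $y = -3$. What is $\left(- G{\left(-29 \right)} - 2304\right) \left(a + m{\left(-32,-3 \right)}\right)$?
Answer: $5175336$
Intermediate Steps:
$a = -2223$ ($a = \left(-3\right) 741 = -2223$)
$G{\left(l \right)} = -12$ ($G{\left(l \right)} = \left(-3\right) 4 = -12$)
$\left(- G{\left(-29 \right)} - 2304\right) \left(a + m{\left(-32,-3 \right)}\right) = \left(\left(-1\right) \left(-12\right) - 2304\right) \left(-2223 - 35\right) = \left(12 - 2304\right) \left(-2223 - 35\right) = \left(-2292\right) \left(-2258\right) = 5175336$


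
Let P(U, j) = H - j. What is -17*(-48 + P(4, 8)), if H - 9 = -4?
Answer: 867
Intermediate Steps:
H = 5 (H = 9 - 4 = 5)
P(U, j) = 5 - j
-17*(-48 + P(4, 8)) = -17*(-48 + (5 - 1*8)) = -17*(-48 + (5 - 8)) = -17*(-48 - 3) = -17*(-51) = 867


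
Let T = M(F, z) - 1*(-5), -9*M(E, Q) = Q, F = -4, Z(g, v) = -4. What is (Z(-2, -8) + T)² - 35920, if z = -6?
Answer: -323255/9 ≈ -35917.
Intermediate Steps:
M(E, Q) = -Q/9
T = 17/3 (T = -⅑*(-6) - 1*(-5) = ⅔ + 5 = 17/3 ≈ 5.6667)
(Z(-2, -8) + T)² - 35920 = (-4 + 17/3)² - 35920 = (5/3)² - 35920 = 25/9 - 35920 = -323255/9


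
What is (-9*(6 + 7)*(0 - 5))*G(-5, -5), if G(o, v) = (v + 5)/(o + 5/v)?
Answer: 0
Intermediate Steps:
G(o, v) = (5 + v)/(o + 5/v)
(-9*(6 + 7)*(0 - 5))*G(-5, -5) = (-9*(6 + 7)*(0 - 5))*(-5*(5 - 5)/(5 - 5*(-5))) = (-117*(-5))*(-5*0/(5 + 25)) = (-9*(-65))*(-5*0/30) = 585*(-5*1/30*0) = 585*0 = 0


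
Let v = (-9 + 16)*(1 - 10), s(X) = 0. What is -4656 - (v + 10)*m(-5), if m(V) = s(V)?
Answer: -4656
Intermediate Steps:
m(V) = 0
v = -63 (v = 7*(-9) = -63)
-4656 - (v + 10)*m(-5) = -4656 - (-63 + 10)*0 = -4656 - (-53)*0 = -4656 - 1*0 = -4656 + 0 = -4656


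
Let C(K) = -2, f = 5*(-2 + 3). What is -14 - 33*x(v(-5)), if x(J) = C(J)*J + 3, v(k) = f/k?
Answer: -179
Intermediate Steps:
f = 5 (f = 5*1 = 5)
v(k) = 5/k
x(J) = 3 - 2*J (x(J) = -2*J + 3 = 3 - 2*J)
-14 - 33*x(v(-5)) = -14 - 33*(3 - 10/(-5)) = -14 - 33*(3 - 10*(-1)/5) = -14 - 33*(3 - 2*(-1)) = -14 - 33*(3 + 2) = -14 - 33*5 = -14 - 165 = -179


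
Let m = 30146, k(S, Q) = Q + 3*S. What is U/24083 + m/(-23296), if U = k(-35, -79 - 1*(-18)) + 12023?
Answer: -224892723/280518784 ≈ -0.80170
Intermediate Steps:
U = 11857 (U = ((-79 - 1*(-18)) + 3*(-35)) + 12023 = ((-79 + 18) - 105) + 12023 = (-61 - 105) + 12023 = -166 + 12023 = 11857)
U/24083 + m/(-23296) = 11857/24083 + 30146/(-23296) = 11857*(1/24083) + 30146*(-1/23296) = 11857/24083 - 15073/11648 = -224892723/280518784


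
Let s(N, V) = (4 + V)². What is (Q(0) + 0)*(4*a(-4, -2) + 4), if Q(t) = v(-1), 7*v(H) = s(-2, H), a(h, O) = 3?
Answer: 144/7 ≈ 20.571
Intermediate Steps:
v(H) = (4 + H)²/7
Q(t) = 9/7 (Q(t) = (4 - 1)²/7 = (⅐)*3² = (⅐)*9 = 9/7)
(Q(0) + 0)*(4*a(-4, -2) + 4) = (9/7 + 0)*(4*3 + 4) = 9*(12 + 4)/7 = (9/7)*16 = 144/7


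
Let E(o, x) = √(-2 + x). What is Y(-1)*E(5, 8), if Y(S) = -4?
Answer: -4*√6 ≈ -9.7980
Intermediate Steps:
Y(-1)*E(5, 8) = -4*√(-2 + 8) = -4*√6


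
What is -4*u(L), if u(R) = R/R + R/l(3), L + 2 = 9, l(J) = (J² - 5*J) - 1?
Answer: 0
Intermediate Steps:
l(J) = -1 + J² - 5*J
L = 7 (L = -2 + 9 = 7)
u(R) = 1 - R/7 (u(R) = R/R + R/(-1 + 3² - 5*3) = 1 + R/(-1 + 9 - 15) = 1 + R/(-7) = 1 + R*(-⅐) = 1 - R/7)
-4*u(L) = -4*(1 - ⅐*7) = -4*(1 - 1) = -4*0 = 0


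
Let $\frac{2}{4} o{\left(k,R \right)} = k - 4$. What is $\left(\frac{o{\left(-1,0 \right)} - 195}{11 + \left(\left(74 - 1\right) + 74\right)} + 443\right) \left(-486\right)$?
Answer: $- \frac{16958727}{79} \approx -2.1467 \cdot 10^{5}$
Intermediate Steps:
$o{\left(k,R \right)} = -8 + 2 k$ ($o{\left(k,R \right)} = 2 \left(k - 4\right) = 2 \left(-4 + k\right) = -8 + 2 k$)
$\left(\frac{o{\left(-1,0 \right)} - 195}{11 + \left(\left(74 - 1\right) + 74\right)} + 443\right) \left(-486\right) = \left(\frac{\left(-8 + 2 \left(-1\right)\right) - 195}{11 + \left(\left(74 - 1\right) + 74\right)} + 443\right) \left(-486\right) = \left(\frac{\left(-8 - 2\right) - 195}{11 + \left(73 + 74\right)} + 443\right) \left(-486\right) = \left(\frac{-10 - 195}{11 + 147} + 443\right) \left(-486\right) = \left(- \frac{205}{158} + 443\right) \left(-486\right) = \frac{69789}{158} \left(-486\right) = - \frac{16958727}{79}$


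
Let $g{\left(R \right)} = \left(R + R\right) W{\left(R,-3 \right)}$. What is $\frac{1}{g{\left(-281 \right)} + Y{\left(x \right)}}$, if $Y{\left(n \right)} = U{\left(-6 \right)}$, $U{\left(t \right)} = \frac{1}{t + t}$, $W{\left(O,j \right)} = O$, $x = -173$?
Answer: $\frac{12}{1895063} \approx 6.3322 \cdot 10^{-6}$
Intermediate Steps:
$U{\left(t \right)} = \frac{1}{2 t}$
$Y{\left(n \right)} = - \frac{1}{12}$ ($Y{\left(n \right)} = \frac{1}{2 \left(-6\right)} = \frac{1}{2} \left(- \frac{1}{6}\right) = - \frac{1}{12}$)
$g{\left(R \right)} = 2 R^{2}$ ($g{\left(R \right)} = \left(R + R\right) R = 2 R R = 2 R^{2}$)
$\frac{1}{g{\left(-281 \right)} + Y{\left(x \right)}} = \frac{1}{2 \left(-281\right)^{2} - \frac{1}{12}} = \frac{1}{2 \cdot 78961 - \frac{1}{12}} = \frac{1}{157922 - \frac{1}{12}} = \frac{1}{\frac{1895063}{12}} = \frac{12}{1895063}$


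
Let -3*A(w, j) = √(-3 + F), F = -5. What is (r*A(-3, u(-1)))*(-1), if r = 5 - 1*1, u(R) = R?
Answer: 8*I*√2/3 ≈ 3.7712*I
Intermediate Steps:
A(w, j) = -2*I*√2/3 (A(w, j) = -√(-3 - 5)/3 = -2*I*√2/3)
r = 4 (r = 5 - 1 = 4)
(r*A(-3, u(-1)))*(-1) = (4*(-2*I*√2/3))*(-1) = -8*I*√2/3*(-1) = 8*I*√2/3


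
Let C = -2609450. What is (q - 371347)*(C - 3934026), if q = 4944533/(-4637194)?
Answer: 5633975449899961038/2318597 ≈ 2.4299e+12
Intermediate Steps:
q = -4944533/4637194 (q = 4944533*(-1/4637194) = -4944533/4637194 ≈ -1.0663)
(q - 371347)*(C - 3934026) = (-4944533/4637194 - 371347)*(-2609450 - 3934026) = -1722013024851/4637194*(-6543476) = 5633975449899961038/2318597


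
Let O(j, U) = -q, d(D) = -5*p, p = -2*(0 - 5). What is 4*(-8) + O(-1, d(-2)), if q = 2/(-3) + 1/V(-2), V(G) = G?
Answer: -185/6 ≈ -30.833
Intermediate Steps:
p = 10 (p = -2*(-5) = 10)
d(D) = -50 (d(D) = -5*10 = -50)
q = -7/6 (q = 2/(-3) + 1/(-2) = 2*(-⅓) + 1*(-½) = -⅔ - ½ = -7/6 ≈ -1.1667)
O(j, U) = 7/6 (O(j, U) = -1*(-7/6) = 7/6)
4*(-8) + O(-1, d(-2)) = 4*(-8) + 7/6 = -32 + 7/6 = -185/6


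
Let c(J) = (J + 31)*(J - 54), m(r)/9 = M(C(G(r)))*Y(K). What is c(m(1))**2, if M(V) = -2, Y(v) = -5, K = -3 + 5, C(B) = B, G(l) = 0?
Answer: 18974736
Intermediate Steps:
K = 2
m(r) = 90 (m(r) = 9*(-2*(-5)) = 9*10 = 90)
c(J) = (-54 + J)*(31 + J) (c(J) = (31 + J)*(-54 + J) = (-54 + J)*(31 + J))
c(m(1))**2 = (-1674 + 90**2 - 23*90)**2 = (-1674 + 8100 - 2070)**2 = 4356**2 = 18974736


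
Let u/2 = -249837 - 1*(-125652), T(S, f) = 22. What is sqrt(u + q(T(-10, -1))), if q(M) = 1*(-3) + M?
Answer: I*sqrt(248351) ≈ 498.35*I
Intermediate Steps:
q(M) = -3 + M
u = -248370 (u = 2*(-249837 - 1*(-125652)) = 2*(-249837 + 125652) = 2*(-124185) = -248370)
sqrt(u + q(T(-10, -1))) = sqrt(-248370 + (-3 + 22)) = sqrt(-248370 + 19) = sqrt(-248351) = I*sqrt(248351)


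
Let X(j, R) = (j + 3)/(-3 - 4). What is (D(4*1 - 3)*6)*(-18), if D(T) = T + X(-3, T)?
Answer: -108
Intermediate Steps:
X(j, R) = -3/7 - j/7 (X(j, R) = (3 + j)/(-7) = (3 + j)*(-⅐) = -3/7 - j/7)
D(T) = T (D(T) = T + (-3/7 - ⅐*(-3)) = T + (-3/7 + 3/7) = T + 0 = T)
(D(4*1 - 3)*6)*(-18) = ((4*1 - 3)*6)*(-18) = ((4 - 3)*6)*(-18) = (1*6)*(-18) = 6*(-18) = -108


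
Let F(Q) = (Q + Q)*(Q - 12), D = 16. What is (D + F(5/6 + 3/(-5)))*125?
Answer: 23645/18 ≈ 1313.6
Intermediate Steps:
F(Q) = 2*Q*(-12 + Q) (F(Q) = (2*Q)*(-12 + Q) = 2*Q*(-12 + Q))
(D + F(5/6 + 3/(-5)))*125 = (16 + 2*(5/6 + 3/(-5))*(-12 + (5/6 + 3/(-5))))*125 = (16 + 2*(5*(⅙) + 3*(-⅕))*(-12 + (5*(⅙) + 3*(-⅕))))*125 = (16 + 2*(⅚ - ⅗)*(-12 + (⅚ - ⅗)))*125 = (16 + 2*(7/30)*(-12 + 7/30))*125 = (16 + 2*(7/30)*(-353/30))*125 = (16 - 2471/450)*125 = (4729/450)*125 = 23645/18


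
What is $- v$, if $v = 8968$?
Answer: $-8968$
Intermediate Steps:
$- v = \left(-1\right) 8968 = -8968$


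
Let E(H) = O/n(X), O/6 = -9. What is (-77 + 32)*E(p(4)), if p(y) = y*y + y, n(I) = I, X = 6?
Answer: 405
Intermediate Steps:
O = -54 (O = 6*(-9) = -54)
p(y) = y + y² (p(y) = y² + y = y + y²)
E(H) = -9 (E(H) = -54/6 = -54*⅙ = -9)
(-77 + 32)*E(p(4)) = (-77 + 32)*(-9) = -45*(-9) = 405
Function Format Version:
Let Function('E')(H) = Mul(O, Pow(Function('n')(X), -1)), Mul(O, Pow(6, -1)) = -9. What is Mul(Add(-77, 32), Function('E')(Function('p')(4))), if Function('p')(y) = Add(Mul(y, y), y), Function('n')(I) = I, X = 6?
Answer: 405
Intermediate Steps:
O = -54 (O = Mul(6, -9) = -54)
Function('p')(y) = Add(y, Pow(y, 2)) (Function('p')(y) = Add(Pow(y, 2), y) = Add(y, Pow(y, 2)))
Function('E')(H) = -9 (Function('E')(H) = Mul(-54, Pow(6, -1)) = Mul(-54, Rational(1, 6)) = -9)
Mul(Add(-77, 32), Function('E')(Function('p')(4))) = Mul(Add(-77, 32), -9) = Mul(-45, -9) = 405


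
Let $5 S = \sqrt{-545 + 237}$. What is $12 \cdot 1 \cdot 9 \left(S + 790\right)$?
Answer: $85320 + \frac{216 i \sqrt{77}}{5} \approx 85320.0 + 379.08 i$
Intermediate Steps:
$S = \frac{2 i \sqrt{77}}{5}$ ($S = \frac{\sqrt{-545 + 237}}{5} = \frac{\sqrt{-308}}{5} = \frac{2 i \sqrt{77}}{5} \approx 3.51 i$)
$12 \cdot 1 \cdot 9 \left(S + 790\right) = 12 \cdot 1 \cdot 9 \left(\frac{2 i \sqrt{77}}{5} + 790\right) = 12 \cdot 9 \left(790 + \frac{2 i \sqrt{77}}{5}\right) = 108 \left(790 + \frac{2 i \sqrt{77}}{5}\right) = 85320 + \frac{216 i \sqrt{77}}{5}$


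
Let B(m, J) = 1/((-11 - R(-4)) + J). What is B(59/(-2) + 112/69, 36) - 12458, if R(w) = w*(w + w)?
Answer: -87207/7 ≈ -12458.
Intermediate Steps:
R(w) = 2*w² (R(w) = w*(2*w) = 2*w²)
B(m, J) = 1/(-43 + J) (B(m, J) = 1/((-11 - 2*(-4)²) + J) = 1/((-11 - 2*16) + J) = 1/((-11 - 1*32) + J) = 1/((-11 - 32) + J) = 1/(-43 + J))
B(59/(-2) + 112/69, 36) - 12458 = 1/(-43 + 36) - 12458 = 1/(-7) - 12458 = -⅐ - 12458 = -87207/7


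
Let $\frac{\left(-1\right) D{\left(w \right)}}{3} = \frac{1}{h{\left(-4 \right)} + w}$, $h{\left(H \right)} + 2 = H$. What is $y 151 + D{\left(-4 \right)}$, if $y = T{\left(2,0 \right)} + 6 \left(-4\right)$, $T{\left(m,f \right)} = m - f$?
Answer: $- \frac{33217}{10} \approx -3321.7$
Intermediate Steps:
$y = -22$ ($y = \left(2 - 0\right) + 6 \left(-4\right) = \left(2 + 0\right) - 24 = 2 - 24 = -22$)
$h{\left(H \right)} = -2 + H$
$D{\left(w \right)} = - \frac{3}{-6 + w}$ ($D{\left(w \right)} = - \frac{3}{\left(-2 - 4\right) + w} = - \frac{3}{-6 + w}$)
$y 151 + D{\left(-4 \right)} = \left(-22\right) 151 - \frac{3}{-6 - 4} = -3322 - \frac{3}{-10} = -3322 - - \frac{3}{10} = -3322 + \frac{3}{10} = - \frac{33217}{10}$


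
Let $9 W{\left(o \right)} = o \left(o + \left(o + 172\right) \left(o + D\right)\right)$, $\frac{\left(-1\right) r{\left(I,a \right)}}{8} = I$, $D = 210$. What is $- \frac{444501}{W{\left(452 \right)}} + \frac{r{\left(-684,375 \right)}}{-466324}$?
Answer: $- \frac{722090009169}{21791329846480} \approx -0.033137$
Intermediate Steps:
$r{\left(I,a \right)} = - 8 I$
$W{\left(o \right)} = \frac{o \left(o + \left(172 + o\right) \left(210 + o\right)\right)}{9}$ ($W{\left(o \right)} = \frac{o \left(o + \left(o + 172\right) \left(o + 210\right)\right)}{9} = \frac{o \left(o + \left(172 + o\right) \left(210 + o\right)\right)}{9}$)
$- \frac{444501}{W{\left(452 \right)}} + \frac{r{\left(-684,375 \right)}}{-466324} = - \frac{444501}{\frac{1}{9} \cdot 452 \left(36120 + 452^{2} + 383 \cdot 452\right)} + \frac{\left(-8\right) \left(-684\right)}{-466324} = - \frac{444501}{\frac{1}{9} \cdot 452 \left(36120 + 204304 + 173116\right)} + 5472 \left(- \frac{1}{466324}\right) = - \frac{444501}{\frac{1}{9} \cdot 452 \cdot 413540} - \frac{1368}{116581} = - \frac{444501}{\frac{186920080}{9}} - \frac{1368}{116581} = \left(-444501\right) \frac{9}{186920080} - \frac{1368}{116581} = - \frac{4000509}{186920080} - \frac{1368}{116581} = - \frac{722090009169}{21791329846480}$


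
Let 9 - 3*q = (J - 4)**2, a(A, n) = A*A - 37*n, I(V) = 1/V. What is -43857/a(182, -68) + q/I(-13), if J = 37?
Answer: 1684357/360 ≈ 4678.8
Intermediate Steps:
a(A, n) = A**2 - 37*n
q = -360 (q = 3 - (37 - 4)**2/3 = 3 - 1/3*33**2 = 3 - 1/3*1089 = 3 - 363 = -360)
-43857/a(182, -68) + q/I(-13) = -43857/(182**2 - 37*(-68)) - 360/(1/(-13)) = -43857/(33124 + 2516) - 360/(-1/13) = -43857/35640 - 360*(-13) = -43857*1/35640 + 4680 = -443/360 + 4680 = 1684357/360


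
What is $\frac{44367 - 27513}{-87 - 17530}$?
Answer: $- \frac{16854}{17617} \approx -0.95669$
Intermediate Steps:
$\frac{44367 - 27513}{-87 - 17530} = \frac{16854}{-87 - 17530} = \frac{16854}{-17617} = 16854 \left(- \frac{1}{17617}\right) = - \frac{16854}{17617}$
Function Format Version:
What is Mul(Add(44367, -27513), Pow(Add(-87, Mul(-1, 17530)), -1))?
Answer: Rational(-16854, 17617) ≈ -0.95669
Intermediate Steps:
Mul(Add(44367, -27513), Pow(Add(-87, Mul(-1, 17530)), -1)) = Mul(16854, Pow(Add(-87, -17530), -1)) = Mul(16854, Pow(-17617, -1)) = Mul(16854, Rational(-1, 17617)) = Rational(-16854, 17617)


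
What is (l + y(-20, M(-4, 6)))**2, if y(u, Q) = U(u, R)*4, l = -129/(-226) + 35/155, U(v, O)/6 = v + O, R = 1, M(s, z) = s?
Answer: 10170709614025/49084036 ≈ 2.0721e+5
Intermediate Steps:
U(v, O) = 6*O + 6*v (U(v, O) = 6*(v + O) = 6*(O + v) = 6*O + 6*v)
l = 5581/7006 (l = -129*(-1/226) + 35*(1/155) = 129/226 + 7/31 = 5581/7006 ≈ 0.79660)
y(u, Q) = 24 + 24*u (y(u, Q) = (6*1 + 6*u)*4 = (6 + 6*u)*4 = 24 + 24*u)
(l + y(-20, M(-4, 6)))**2 = (5581/7006 + (24 + 24*(-20)))**2 = (5581/7006 + (24 - 480))**2 = (5581/7006 - 456)**2 = (-3189155/7006)**2 = 10170709614025/49084036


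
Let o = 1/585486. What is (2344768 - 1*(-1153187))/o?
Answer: 2048003681130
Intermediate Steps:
o = 1/585486 ≈ 1.7080e-6
(2344768 - 1*(-1153187))/o = (2344768 - 1*(-1153187))/(1/585486) = (2344768 + 1153187)*585486 = 3497955*585486 = 2048003681130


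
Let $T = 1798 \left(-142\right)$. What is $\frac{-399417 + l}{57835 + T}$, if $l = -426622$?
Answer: $\frac{826039}{197481} \approx 4.1829$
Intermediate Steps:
$T = -255316$
$\frac{-399417 + l}{57835 + T} = \frac{-399417 - 426622}{57835 - 255316} = - \frac{826039}{-197481} = \left(-826039\right) \left(- \frac{1}{197481}\right) = \frac{826039}{197481}$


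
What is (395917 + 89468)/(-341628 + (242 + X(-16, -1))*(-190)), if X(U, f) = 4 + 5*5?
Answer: -485385/393118 ≈ -1.2347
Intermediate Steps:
X(U, f) = 29 (X(U, f) = 4 + 25 = 29)
(395917 + 89468)/(-341628 + (242 + X(-16, -1))*(-190)) = (395917 + 89468)/(-341628 + (242 + 29)*(-190)) = 485385/(-341628 + 271*(-190)) = 485385/(-341628 - 51490) = 485385/(-393118) = 485385*(-1/393118) = -485385/393118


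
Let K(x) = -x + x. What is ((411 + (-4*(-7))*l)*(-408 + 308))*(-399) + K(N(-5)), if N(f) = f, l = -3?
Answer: 13047300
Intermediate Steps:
K(x) = 0
((411 + (-4*(-7))*l)*(-408 + 308))*(-399) + K(N(-5)) = ((411 - 4*(-7)*(-3))*(-408 + 308))*(-399) + 0 = ((411 + 28*(-3))*(-100))*(-399) + 0 = ((411 - 84)*(-100))*(-399) + 0 = (327*(-100))*(-399) + 0 = -32700*(-399) + 0 = 13047300 + 0 = 13047300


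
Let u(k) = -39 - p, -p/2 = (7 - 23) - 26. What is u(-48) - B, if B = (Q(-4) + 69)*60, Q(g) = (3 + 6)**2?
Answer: -9123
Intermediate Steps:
Q(g) = 81 (Q(g) = 9**2 = 81)
p = 84 (p = -2*((7 - 23) - 26) = -2*(-16 - 26) = -2*(-42) = 84)
u(k) = -123 (u(k) = -39 - 1*84 = -39 - 84 = -123)
B = 9000 (B = (81 + 69)*60 = 150*60 = 9000)
u(-48) - B = -123 - 1*9000 = -123 - 9000 = -9123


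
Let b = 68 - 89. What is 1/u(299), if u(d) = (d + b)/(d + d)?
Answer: 299/139 ≈ 2.1511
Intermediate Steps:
b = -21
u(d) = (-21 + d)/(2*d) (u(d) = (d - 21)/(d + d) = (-21 + d)/((2*d)) = (-21 + d)*(1/(2*d)) = (-21 + d)/(2*d))
1/u(299) = 1/((1/2)*(-21 + 299)/299) = 1/((1/2)*(1/299)*278) = 1/(139/299) = 299/139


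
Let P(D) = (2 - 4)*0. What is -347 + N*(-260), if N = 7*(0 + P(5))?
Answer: -347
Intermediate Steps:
P(D) = 0 (P(D) = -2*0 = 0)
N = 0 (N = 7*(0 + 0) = 7*0 = 0)
-347 + N*(-260) = -347 + 0*(-260) = -347 + 0 = -347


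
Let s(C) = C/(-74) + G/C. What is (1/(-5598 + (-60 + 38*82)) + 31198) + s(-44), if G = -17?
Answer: 64556556197/2069188 ≈ 31199.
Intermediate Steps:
s(C) = -17/C - C/74 (s(C) = C/(-74) - 17/C = C*(-1/74) - 17/C = -C/74 - 17/C = -17/C - C/74)
(1/(-5598 + (-60 + 38*82)) + 31198) + s(-44) = (1/(-5598 + (-60 + 38*82)) + 31198) + (-17/(-44) - 1/74*(-44)) = (1/(-5598 + (-60 + 3116)) + 31198) + (-17*(-1/44) + 22/37) = (1/(-5598 + 3056) + 31198) + (17/44 + 22/37) = (1/(-2542) + 31198) + 1597/1628 = (-1/2542 + 31198) + 1597/1628 = 79305315/2542 + 1597/1628 = 64556556197/2069188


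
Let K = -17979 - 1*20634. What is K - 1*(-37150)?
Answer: -1463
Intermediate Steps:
K = -38613 (K = -17979 - 20634 = -38613)
K - 1*(-37150) = -38613 - 1*(-37150) = -38613 + 37150 = -1463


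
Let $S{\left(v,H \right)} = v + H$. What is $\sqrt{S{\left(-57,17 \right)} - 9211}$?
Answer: $29 i \sqrt{11} \approx 96.182 i$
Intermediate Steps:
$S{\left(v,H \right)} = H + v$
$\sqrt{S{\left(-57,17 \right)} - 9211} = \sqrt{\left(17 - 57\right) - 9211} = \sqrt{-40 - 9211} = \sqrt{-9251} = 29 i \sqrt{11}$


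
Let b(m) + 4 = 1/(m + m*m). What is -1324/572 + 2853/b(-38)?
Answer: -575479687/804089 ≈ -715.69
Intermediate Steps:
b(m) = -4 + 1/(m + m²) (b(m) = -4 + 1/(m + m*m) = -4 + 1/(m + m²))
-1324/572 + 2853/b(-38) = -1324/572 + 2853/(((1 - 4*(-38) - 4*(-38)²)/((-38)*(1 - 38)))) = -1324*1/572 + 2853/((-1/38*(1 + 152 - 4*1444)/(-37))) = -331/143 + 2853/((-1/38*(-1/37)*(1 + 152 - 5776))) = -331/143 + 2853/((-1/38*(-1/37)*(-5623))) = -331/143 + 2853/(-5623/1406) = -331/143 + 2853*(-1406/5623) = -331/143 - 4011318/5623 = -575479687/804089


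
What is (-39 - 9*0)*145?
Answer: -5655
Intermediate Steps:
(-39 - 9*0)*145 = (-39 + 0)*145 = -39*145 = -5655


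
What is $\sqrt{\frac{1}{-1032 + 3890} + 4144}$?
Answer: $\frac{\sqrt{33848874474}}{2858} \approx 64.374$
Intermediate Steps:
$\sqrt{\frac{1}{-1032 + 3890} + 4144} = \sqrt{\frac{1}{2858} + 4144} = \sqrt{\frac{11843553}{2858}} = \frac{\sqrt{33848874474}}{2858}$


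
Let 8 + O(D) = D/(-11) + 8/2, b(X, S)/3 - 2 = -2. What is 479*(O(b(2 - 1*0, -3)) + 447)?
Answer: 212197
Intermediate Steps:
b(X, S) = 0 (b(X, S) = 6 + 3*(-2) = 6 - 6 = 0)
O(D) = -4 - D/11 (O(D) = -8 + (D/(-11) + 8/2) = -8 + (D*(-1/11) + 8*(½)) = -8 + (-D/11 + 4) = -8 + (4 - D/11) = -4 - D/11)
479*(O(b(2 - 1*0, -3)) + 447) = 479*((-4 - 1/11*0) + 447) = 479*((-4 + 0) + 447) = 479*(-4 + 447) = 479*443 = 212197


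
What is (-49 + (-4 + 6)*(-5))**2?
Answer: 3481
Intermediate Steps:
(-49 + (-4 + 6)*(-5))**2 = (-49 + 2*(-5))**2 = (-49 - 10)**2 = (-59)**2 = 3481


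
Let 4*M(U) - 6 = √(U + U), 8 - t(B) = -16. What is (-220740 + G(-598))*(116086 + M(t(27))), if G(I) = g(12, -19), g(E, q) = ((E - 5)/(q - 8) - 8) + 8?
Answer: -1383759981725/54 - 5959987*√3/27 ≈ -2.5626e+10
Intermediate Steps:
t(B) = 24 (t(B) = 8 - 1*(-16) = 8 + 16 = 24)
g(E, q) = (-5 + E)/(-8 + q) (g(E, q) = ((-5 + E)/(-8 + q) - 8) + 8 = (-8 + (-5 + E)/(-8 + q)) + 8 = (-5 + E)/(-8 + q))
M(U) = 3/2 + √2*√U/4 (M(U) = 3/2 + √(U + U)/4 = 3/2 + √(2*U)/4 = 3/2 + (√2*√U)/4 = 3/2 + √2*√U/4)
G(I) = -7/27 (G(I) = (-5 + 12)/(-8 - 19) = 7/(-27) = -1/27*7 = -7/27)
(-220740 + G(-598))*(116086 + M(t(27))) = (-220740 - 7/27)*(116086 + (3/2 + √2*√24/4)) = -5959987*(116086 + (3/2 + √2*(2*√6)/4))/27 = -5959987*(116086 + (3/2 + √3))/27 = -5959987*(232175/2 + √3)/27 = -1383759981725/54 - 5959987*√3/27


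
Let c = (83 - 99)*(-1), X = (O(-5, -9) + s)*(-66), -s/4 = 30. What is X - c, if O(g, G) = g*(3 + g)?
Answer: 7244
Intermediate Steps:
s = -120 (s = -4*30 = -120)
X = 7260 (X = (-5*(3 - 5) - 120)*(-66) = (-5*(-2) - 120)*(-66) = (10 - 120)*(-66) = -110*(-66) = 7260)
c = 16 (c = -16*(-1) = 16)
X - c = 7260 - 1*16 = 7260 - 16 = 7244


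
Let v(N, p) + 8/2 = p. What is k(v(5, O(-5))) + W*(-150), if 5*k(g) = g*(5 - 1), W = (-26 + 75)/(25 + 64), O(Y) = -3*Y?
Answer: -32834/445 ≈ -73.784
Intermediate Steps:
v(N, p) = -4 + p
W = 49/89 ≈ 0.55056
k(g) = 4*g/5 (k(g) = (g*(5 - 1))/5 = (g*4)/5 = (4*g)/5 = 4*g/5)
k(v(5, O(-5))) + W*(-150) = 4*(-4 - 3*(-5))/5 + (49/89)*(-150) = 4*(-4 + 15)/5 - 7350/89 = (4/5)*11 - 7350/89 = 44/5 - 7350/89 = -32834/445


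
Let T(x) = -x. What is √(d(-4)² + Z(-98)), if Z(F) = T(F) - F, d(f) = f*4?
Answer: 2*√113 ≈ 21.260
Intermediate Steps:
d(f) = 4*f
Z(F) = -2*F (Z(F) = -F - F = -2*F)
√(d(-4)² + Z(-98)) = √((4*(-4))² - 2*(-98)) = √((-16)² + 196) = √(256 + 196) = √452 = 2*√113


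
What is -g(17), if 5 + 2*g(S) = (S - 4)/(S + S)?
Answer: 157/68 ≈ 2.3088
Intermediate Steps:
g(S) = -5/2 + (-4 + S)/(4*S) (g(S) = -5/2 + ((S - 4)/(S + S))/2 = -5/2 + ((-4 + S)/((2*S)))/2 = -5/2 + ((-4 + S)*(1/(2*S)))/2 = -5/2 + ((-4 + S)/(2*S))/2 = -5/2 + (-4 + S)/(4*S))
-g(17) = -(-9/4 - 1/17) = -1*(-157/68) = 157/68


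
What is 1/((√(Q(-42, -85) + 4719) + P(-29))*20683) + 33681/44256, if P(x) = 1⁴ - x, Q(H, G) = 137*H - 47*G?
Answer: 23917406095/31426908448 + √185/10651745 ≈ 0.76105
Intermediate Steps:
Q(H, G) = -47*G + 137*H
P(x) = 1 - x
1/((√(Q(-42, -85) + 4719) + P(-29))*20683) + 33681/44256 = 1/((√((-47*(-85) + 137*(-42)) + 4719) + (1 - 1*(-29)))*20683) + 33681/44256 = (1/20683)/(√((3995 - 5754) + 4719) + (1 + 29)) + 33681*(1/44256) = (1/20683)/(√(-1759 + 4719) + 30) + 11227/14752 = (1/20683)/(√2960 + 30) + 11227/14752 = (1/20683)/(4*√185 + 30) + 11227/14752 = (1/20683)/(30 + 4*√185) + 11227/14752 = 1/(20683*(30 + 4*√185)) + 11227/14752 = 11227/14752 + 1/(20683*(30 + 4*√185))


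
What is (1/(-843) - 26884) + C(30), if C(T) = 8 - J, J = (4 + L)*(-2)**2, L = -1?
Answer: -22666585/843 ≈ -26888.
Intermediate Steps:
J = 12 (J = (4 - 1)*(-2)**2 = 3*4 = 12)
C(T) = -4 (C(T) = 8 - 1*12 = 8 - 12 = -4)
(1/(-843) - 26884) + C(30) = (1/(-843) - 26884) - 4 = (-1/843 - 26884) - 4 = -22663213/843 - 4 = -22666585/843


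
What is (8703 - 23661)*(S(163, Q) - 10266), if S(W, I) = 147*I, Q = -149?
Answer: 481183902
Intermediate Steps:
(8703 - 23661)*(S(163, Q) - 10266) = (8703 - 23661)*(147*(-149) - 10266) = -14958*(-21903 - 10266) = -14958*(-32169) = 481183902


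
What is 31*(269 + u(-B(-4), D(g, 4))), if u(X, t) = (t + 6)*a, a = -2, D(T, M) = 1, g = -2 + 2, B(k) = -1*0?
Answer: 7905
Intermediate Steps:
B(k) = 0
g = 0
u(X, t) = -12 - 2*t (u(X, t) = (t + 6)*(-2) = (6 + t)*(-2) = -12 - 2*t)
31*(269 + u(-B(-4), D(g, 4))) = 31*(269 + (-12 - 2*1)) = 31*(269 + (-12 - 2)) = 31*(269 - 14) = 31*255 = 7905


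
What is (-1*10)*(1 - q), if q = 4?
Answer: 30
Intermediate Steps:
(-1*10)*(1 - q) = (-1*10)*(1 - 1*4) = -10*(1 - 4) = -10*(-3) = 30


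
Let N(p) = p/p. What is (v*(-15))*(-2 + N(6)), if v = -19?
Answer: -285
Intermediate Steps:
N(p) = 1
(v*(-15))*(-2 + N(6)) = (-19*(-15))*(-2 + 1) = 285*(-1) = -285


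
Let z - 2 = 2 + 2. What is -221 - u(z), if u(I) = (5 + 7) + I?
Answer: -239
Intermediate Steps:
z = 6 (z = 2 + (2 + 2) = 2 + 4 = 6)
u(I) = 12 + I
-221 - u(z) = -221 - (12 + 6) = -221 - 1*18 = -221 - 18 = -239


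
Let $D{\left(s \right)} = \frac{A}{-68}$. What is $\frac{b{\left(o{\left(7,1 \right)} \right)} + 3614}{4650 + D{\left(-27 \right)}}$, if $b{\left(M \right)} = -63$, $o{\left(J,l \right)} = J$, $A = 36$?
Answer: $\frac{60367}{79041} \approx 0.76374$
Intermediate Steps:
$D{\left(s \right)} = - \frac{9}{17}$ ($D{\left(s \right)} = \frac{36}{-68} = 36 \left(- \frac{1}{68}\right) = - \frac{9}{17}$)
$\frac{b{\left(o{\left(7,1 \right)} \right)} + 3614}{4650 + D{\left(-27 \right)}} = \frac{-63 + 3614}{4650 - \frac{9}{17}} = \frac{3551}{\frac{79041}{17}} = 3551 \cdot \frac{17}{79041} = \frac{60367}{79041}$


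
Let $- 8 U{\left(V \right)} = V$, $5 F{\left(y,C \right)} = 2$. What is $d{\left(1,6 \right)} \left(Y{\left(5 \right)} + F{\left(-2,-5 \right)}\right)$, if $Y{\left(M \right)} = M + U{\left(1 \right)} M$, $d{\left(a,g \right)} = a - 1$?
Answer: $0$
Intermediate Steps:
$d{\left(a,g \right)} = -1 + a$ ($d{\left(a,g \right)} = a - 1 = -1 + a$)
$F{\left(y,C \right)} = \frac{2}{5}$ ($F{\left(y,C \right)} = \frac{1}{5} \cdot 2 = \frac{2}{5}$)
$U{\left(V \right)} = - \frac{V}{8}$
$Y{\left(M \right)} = \frac{7 M}{8}$ ($Y{\left(M \right)} = M + \left(- \frac{1}{8}\right) 1 M = M - \frac{M}{8} = \frac{7 M}{8}$)
$d{\left(1,6 \right)} \left(Y{\left(5 \right)} + F{\left(-2,-5 \right)}\right) = \left(-1 + 1\right) \left(\frac{7}{8} \cdot 5 + \frac{2}{5}\right) = 0 \left(\frac{35}{8} + \frac{2}{5}\right) = 0 \cdot \frac{191}{40} = 0$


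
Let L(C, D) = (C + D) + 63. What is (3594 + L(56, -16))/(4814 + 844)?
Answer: 3697/5658 ≈ 0.65341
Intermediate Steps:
L(C, D) = 63 + C + D
(3594 + L(56, -16))/(4814 + 844) = (3594 + (63 + 56 - 16))/(4814 + 844) = (3594 + 103)/5658 = 3697*(1/5658) = 3697/5658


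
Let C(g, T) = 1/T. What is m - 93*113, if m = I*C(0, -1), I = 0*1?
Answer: -10509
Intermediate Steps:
I = 0
m = 0 (m = 0/(-1) = 0*(-1) = 0)
m - 93*113 = 0 - 93*113 = 0 - 10509 = -10509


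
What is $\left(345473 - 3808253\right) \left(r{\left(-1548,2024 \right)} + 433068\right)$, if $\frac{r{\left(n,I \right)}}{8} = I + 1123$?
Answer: $-1586798158320$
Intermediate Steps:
$r{\left(n,I \right)} = 8984 + 8 I$ ($r{\left(n,I \right)} = 8 \left(I + 1123\right) = 8 \left(1123 + I\right) = 8984 + 8 I$)
$\left(345473 - 3808253\right) \left(r{\left(-1548,2024 \right)} + 433068\right) = \left(345473 - 3808253\right) \left(\left(8984 + 8 \cdot 2024\right) + 433068\right) = - 3462780 \left(\left(8984 + 16192\right) + 433068\right) = - 3462780 \left(25176 + 433068\right) = \left(-3462780\right) 458244 = -1586798158320$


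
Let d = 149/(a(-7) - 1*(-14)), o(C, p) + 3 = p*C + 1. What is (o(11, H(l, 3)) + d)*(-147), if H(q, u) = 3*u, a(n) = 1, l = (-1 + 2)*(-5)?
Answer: -78596/5 ≈ -15719.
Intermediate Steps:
l = -5 (l = 1*(-5) = -5)
o(C, p) = -2 + C*p (o(C, p) = -3 + (p*C + 1) = -3 + (C*p + 1) = -3 + (1 + C*p) = -2 + C*p)
d = 149/15 (d = 149/(1 - 1*(-14)) = 149/(1 + 14) = 149/15 ≈ 9.9333)
(o(11, H(l, 3)) + d)*(-147) = ((-2 + 11*(3*3)) + 149/15)*(-147) = ((-2 + 11*9) + 149/15)*(-147) = ((-2 + 99) + 149/15)*(-147) = (97 + 149/15)*(-147) = (1604/15)*(-147) = -78596/5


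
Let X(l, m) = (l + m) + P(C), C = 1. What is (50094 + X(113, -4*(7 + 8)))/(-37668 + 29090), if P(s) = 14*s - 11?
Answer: -25075/4289 ≈ -5.8464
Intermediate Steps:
P(s) = -11 + 14*s
X(l, m) = 3 + l + m (X(l, m) = (l + m) + (-11 + 14*1) = (l + m) + (-11 + 14) = (l + m) + 3 = 3 + l + m)
(50094 + X(113, -4*(7 + 8)))/(-37668 + 29090) = (50094 + (3 + 113 - 4*(7 + 8)))/(-37668 + 29090) = (50094 + (3 + 113 - 4*15))/(-8578) = (50094 + (3 + 113 - 60))*(-1/8578) = (50094 + 56)*(-1/8578) = 50150*(-1/8578) = -25075/4289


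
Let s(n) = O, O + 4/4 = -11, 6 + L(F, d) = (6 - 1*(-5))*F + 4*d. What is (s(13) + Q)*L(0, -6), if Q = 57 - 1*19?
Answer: -780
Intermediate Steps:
Q = 38 (Q = 57 - 19 = 38)
L(F, d) = -6 + 4*d + 11*F (L(F, d) = -6 + ((6 - 1*(-5))*F + 4*d) = -6 + ((6 + 5)*F + 4*d) = -6 + (11*F + 4*d) = -6 + (4*d + 11*F) = -6 + 4*d + 11*F)
O = -12 (O = -1 - 11 = -12)
s(n) = -12
(s(13) + Q)*L(0, -6) = (-12 + 38)*(-6 + 4*(-6) + 11*0) = 26*(-6 - 24 + 0) = 26*(-30) = -780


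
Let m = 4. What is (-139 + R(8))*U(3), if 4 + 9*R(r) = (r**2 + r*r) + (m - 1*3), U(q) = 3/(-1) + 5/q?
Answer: 4504/27 ≈ 166.81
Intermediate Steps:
U(q) = -3 + 5/q (U(q) = 3*(-1) + 5/q = -3 + 5/q)
R(r) = -1/3 + 2*r**2/9 (R(r) = -4/9 + ((r**2 + r*r) + (4 - 1*3))/9 = -4/9 + ((r**2 + r**2) + (4 - 3))/9 = -4/9 + (2*r**2 + 1)/9 = -4/9 + (1 + 2*r**2)/9 = -4/9 + (1/9 + 2*r**2/9) = -1/3 + 2*r**2/9)
(-139 + R(8))*U(3) = (-139 + (-1/3 + (2/9)*8**2))*(-3 + 5/3) = (-139 + (-1/3 + (2/9)*64))*(-3 + 5*(1/3)) = (-139 + (-1/3 + 128/9))*(-3 + 5/3) = (-139 + 125/9)*(-4/3) = -1126/9*(-4/3) = 4504/27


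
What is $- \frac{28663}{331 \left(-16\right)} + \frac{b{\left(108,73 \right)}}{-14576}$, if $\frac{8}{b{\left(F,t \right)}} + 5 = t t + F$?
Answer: $\frac{4432510729}{818985356} \approx 5.4122$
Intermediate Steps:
$b{\left(F,t \right)} = \frac{8}{-5 + F + t^{2}}$ ($b{\left(F,t \right)} = \frac{8}{-5 + \left(t t + F\right)} = \frac{8}{-5 + \left(t^{2} + F\right)} = \frac{8}{-5 + \left(F + t^{2}\right)} = \frac{8}{-5 + F + t^{2}}$)
$- \frac{28663}{331 \left(-16\right)} + \frac{b{\left(108,73 \right)}}{-14576} = - \frac{28663}{331 \left(-16\right)} + \frac{8 \frac{1}{-5 + 108 + 73^{2}}}{-14576} = - \frac{28663}{-5296} + \frac{8}{-5 + 108 + 5329} \left(- \frac{1}{14576}\right) = \left(-28663\right) \left(- \frac{1}{5296}\right) + \frac{8}{5432} \left(- \frac{1}{14576}\right) = \frac{28663}{5296} + 8 \cdot \frac{1}{5432} \left(- \frac{1}{14576}\right) = \frac{28663}{5296} + \frac{1}{679} \left(- \frac{1}{14576}\right) = \frac{28663}{5296} - \frac{1}{9897104} = \frac{4432510729}{818985356}$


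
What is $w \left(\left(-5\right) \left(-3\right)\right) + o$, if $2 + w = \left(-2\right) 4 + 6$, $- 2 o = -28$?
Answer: $-46$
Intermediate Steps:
$o = 14$ ($o = \left(- \frac{1}{2}\right) \left(-28\right) = 14$)
$w = -4$ ($w = -2 + \left(\left(-2\right) 4 + 6\right) = -2 + \left(-8 + 6\right) = -2 - 2 = -4$)
$w \left(\left(-5\right) \left(-3\right)\right) + o = - 4 \left(\left(-5\right) \left(-3\right)\right) + 14 = \left(-4\right) 15 + 14 = -60 + 14 = -46$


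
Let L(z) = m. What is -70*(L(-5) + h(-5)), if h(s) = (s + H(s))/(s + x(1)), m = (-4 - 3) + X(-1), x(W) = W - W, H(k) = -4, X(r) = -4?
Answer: 644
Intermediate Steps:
x(W) = 0
m = -11 (m = (-4 - 3) - 4 = -7 - 4 = -11)
h(s) = (-4 + s)/s (h(s) = (s - 4)/(s + 0) = (-4 + s)/s)
L(z) = -11
-70*(L(-5) + h(-5)) = -70*(-11 + (-4 - 5)/(-5)) = -70*(-11 - ⅕*(-9)) = -70*(-11 + 9/5) = -70*(-46/5) = 644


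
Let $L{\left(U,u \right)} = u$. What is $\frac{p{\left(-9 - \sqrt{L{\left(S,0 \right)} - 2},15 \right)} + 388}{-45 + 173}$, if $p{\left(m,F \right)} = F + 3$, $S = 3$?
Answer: $\frac{203}{64} \approx 3.1719$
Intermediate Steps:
$p{\left(m,F \right)} = 3 + F$
$\frac{p{\left(-9 - \sqrt{L{\left(S,0 \right)} - 2},15 \right)} + 388}{-45 + 173} = \frac{\left(3 + 15\right) + 388}{-45 + 173} = \frac{18 + 388}{128} = 406 \cdot \frac{1}{128} = \frac{203}{64}$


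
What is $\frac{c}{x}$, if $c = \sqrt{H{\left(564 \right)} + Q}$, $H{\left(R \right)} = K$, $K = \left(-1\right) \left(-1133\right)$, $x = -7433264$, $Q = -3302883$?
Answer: $- \frac{5 i \sqrt{132070}}{7433264} \approx - 0.00024445 i$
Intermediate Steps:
$K = 1133$
$H{\left(R \right)} = 1133$
$c = 5 i \sqrt{132070}$ ($c = \sqrt{1133 - 3302883} = \sqrt{-3301750} = 5 i \sqrt{132070} \approx 1817.1 i$)
$\frac{c}{x} = \frac{5 i \sqrt{132070}}{-7433264} = 5 i \sqrt{132070} \left(- \frac{1}{7433264}\right) = - \frac{5 i \sqrt{132070}}{7433264}$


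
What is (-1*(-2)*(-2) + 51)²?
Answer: 2209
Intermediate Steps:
(-1*(-2)*(-2) + 51)² = (2*(-2) + 51)² = (-4 + 51)² = 47² = 2209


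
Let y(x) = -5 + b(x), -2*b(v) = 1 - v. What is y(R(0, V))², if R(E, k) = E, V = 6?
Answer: 121/4 ≈ 30.250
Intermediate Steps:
b(v) = -½ + v/2 (b(v) = -(1 - v)/2 = -½ + v/2)
y(x) = -11/2 + x/2 (y(x) = -5 + (-½ + x/2) = -11/2 + x/2)
y(R(0, V))² = (-11/2 + (½)*0)² = (-11/2 + 0)² = (-11/2)² = 121/4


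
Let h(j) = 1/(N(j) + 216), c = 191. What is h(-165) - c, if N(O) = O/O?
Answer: -41446/217 ≈ -191.00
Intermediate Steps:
N(O) = 1
h(j) = 1/217 (h(j) = 1/(1 + 216) = 1/217)
h(-165) - c = 1/217 - 1*191 = 1/217 - 191 = -41446/217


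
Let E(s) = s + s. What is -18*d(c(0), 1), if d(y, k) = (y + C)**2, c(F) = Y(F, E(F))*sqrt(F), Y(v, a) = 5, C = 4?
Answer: -288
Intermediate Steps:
E(s) = 2*s
c(F) = 5*sqrt(F)
d(y, k) = (4 + y)**2 (d(y, k) = (y + 4)**2 = (4 + y)**2)
-18*d(c(0), 1) = -18*(4 + 5*sqrt(0))**2 = -18*(4 + 5*0)**2 = -18*(4 + 0)**2 = -18*4**2 = -18*16 = -288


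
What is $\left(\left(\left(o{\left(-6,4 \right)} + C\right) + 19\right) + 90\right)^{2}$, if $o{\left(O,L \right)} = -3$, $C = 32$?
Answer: $19044$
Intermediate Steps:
$\left(\left(\left(o{\left(-6,4 \right)} + C\right) + 19\right) + 90\right)^{2} = \left(\left(\left(-3 + 32\right) + 19\right) + 90\right)^{2} = \left(\left(29 + 19\right) + 90\right)^{2} = \left(48 + 90\right)^{2} = 138^{2} = 19044$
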